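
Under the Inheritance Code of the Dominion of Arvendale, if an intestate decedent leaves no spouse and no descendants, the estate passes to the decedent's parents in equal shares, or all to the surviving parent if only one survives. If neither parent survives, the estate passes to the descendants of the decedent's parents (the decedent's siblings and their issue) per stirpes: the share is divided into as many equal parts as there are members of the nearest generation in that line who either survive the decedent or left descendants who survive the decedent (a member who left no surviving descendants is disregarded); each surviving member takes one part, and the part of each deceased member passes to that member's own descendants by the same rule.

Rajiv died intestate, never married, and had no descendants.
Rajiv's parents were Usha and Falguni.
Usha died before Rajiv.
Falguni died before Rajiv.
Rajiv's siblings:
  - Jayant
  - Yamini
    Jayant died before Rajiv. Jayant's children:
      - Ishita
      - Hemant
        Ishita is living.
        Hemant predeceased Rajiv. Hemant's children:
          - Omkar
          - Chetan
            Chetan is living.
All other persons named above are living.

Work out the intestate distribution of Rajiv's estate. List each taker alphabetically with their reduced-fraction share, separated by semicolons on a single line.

Chetan 1/8; Ishita 1/4; Omkar 1/8; Yamini 1/2

Neither parent survives and there are no descendants, so the estate passes to Rajiv's siblings and their issue per stirpes.
The estate is divided into 2 equal shares of 1/2 among Jayant, Yamini.
Jayant predeceased; the 1/2 allotted to Jayant's branch passes to Jayant's issue by representation.
The 1/2 is divided into 2 equal shares of 1/4 among Ishita, Hemant.
Ishita is living and takes 1/4.
Hemant predeceased; the 1/4 allotted to Hemant's branch passes to Hemant's issue by representation.
The 1/4 is divided into 2 equal shares of 1/8 among Omkar, Chetan.
Omkar is living and takes 1/8.
Chetan is living and takes 1/8.
Yamini is living and takes 1/2.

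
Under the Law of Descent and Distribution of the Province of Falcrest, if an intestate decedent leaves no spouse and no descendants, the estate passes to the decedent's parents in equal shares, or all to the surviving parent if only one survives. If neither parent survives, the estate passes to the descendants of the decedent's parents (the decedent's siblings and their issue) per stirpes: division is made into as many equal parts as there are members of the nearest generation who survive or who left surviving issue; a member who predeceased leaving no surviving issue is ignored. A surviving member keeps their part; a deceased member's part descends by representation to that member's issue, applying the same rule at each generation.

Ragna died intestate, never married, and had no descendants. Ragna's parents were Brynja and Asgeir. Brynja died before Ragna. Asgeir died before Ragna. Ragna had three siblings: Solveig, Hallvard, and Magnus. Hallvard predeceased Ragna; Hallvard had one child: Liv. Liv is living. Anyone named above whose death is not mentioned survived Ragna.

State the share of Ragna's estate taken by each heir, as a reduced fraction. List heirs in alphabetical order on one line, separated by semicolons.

Neither parent survives and there are no descendants, so the estate passes to Ragna's siblings and their issue per stirpes.
The estate is divided into 3 equal shares of 1/3 among Solveig, Hallvard, Magnus.
Solveig is living and takes 1/3.
Hallvard predeceased; the 1/3 allotted to Hallvard's branch passes to Hallvard's issue by representation.
Liv is the sole taker at this level and receives the full 1/3.
Magnus is living and takes 1/3.

Liv 1/3; Magnus 1/3; Solveig 1/3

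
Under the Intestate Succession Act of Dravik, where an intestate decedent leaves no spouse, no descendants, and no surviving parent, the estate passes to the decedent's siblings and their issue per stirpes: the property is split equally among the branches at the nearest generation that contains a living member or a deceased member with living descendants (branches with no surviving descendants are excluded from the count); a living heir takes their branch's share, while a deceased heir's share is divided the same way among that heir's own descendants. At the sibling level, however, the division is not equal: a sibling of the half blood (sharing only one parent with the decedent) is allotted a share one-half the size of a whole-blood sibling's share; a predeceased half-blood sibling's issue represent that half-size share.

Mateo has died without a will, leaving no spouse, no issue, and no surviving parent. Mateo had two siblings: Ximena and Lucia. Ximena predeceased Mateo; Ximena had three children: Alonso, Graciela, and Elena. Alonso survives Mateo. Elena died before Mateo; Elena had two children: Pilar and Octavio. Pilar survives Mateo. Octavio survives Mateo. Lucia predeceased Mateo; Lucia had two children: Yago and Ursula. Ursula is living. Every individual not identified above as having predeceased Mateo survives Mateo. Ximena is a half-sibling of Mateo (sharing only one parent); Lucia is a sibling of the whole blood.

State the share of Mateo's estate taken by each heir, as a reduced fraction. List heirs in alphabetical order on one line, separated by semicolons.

No spouse, descendants, or parent survives, so the estate passes to Mateo's siblings per stirpes.
Half-blood siblings count for one-half the weight of whole-blood siblings at the initial division.
Dividing 1 in proportion to weights (total weight 3/2): Ximena (weight 1/2) → 1/3; Lucia (weight 1) → 2/3.
Ximena predeceased; the 1/3 allotted to Ximena's branch passes to Ximena's issue by representation.
The 1/3 is divided into 3 equal shares of 1/9 among Alonso, Graciela, Elena.
Alonso is living and takes 1/9.
Graciela is living and takes 1/9.
Elena predeceased; the 1/9 allotted to Elena's branch passes to Elena's issue by representation.
The 1/9 is divided into 2 equal shares of 1/18 among Pilar, Octavio.
Pilar is living and takes 1/18.
Octavio is living and takes 1/18.
Lucia predeceased; the 2/3 allotted to Lucia's branch passes to Lucia's issue by representation.
The 2/3 is divided into 2 equal shares of 1/3 among Yago, Ursula.
Yago is living and takes 1/3.
Ursula is living and takes 1/3.

Alonso 1/9; Graciela 1/9; Octavio 1/18; Pilar 1/18; Ursula 1/3; Yago 1/3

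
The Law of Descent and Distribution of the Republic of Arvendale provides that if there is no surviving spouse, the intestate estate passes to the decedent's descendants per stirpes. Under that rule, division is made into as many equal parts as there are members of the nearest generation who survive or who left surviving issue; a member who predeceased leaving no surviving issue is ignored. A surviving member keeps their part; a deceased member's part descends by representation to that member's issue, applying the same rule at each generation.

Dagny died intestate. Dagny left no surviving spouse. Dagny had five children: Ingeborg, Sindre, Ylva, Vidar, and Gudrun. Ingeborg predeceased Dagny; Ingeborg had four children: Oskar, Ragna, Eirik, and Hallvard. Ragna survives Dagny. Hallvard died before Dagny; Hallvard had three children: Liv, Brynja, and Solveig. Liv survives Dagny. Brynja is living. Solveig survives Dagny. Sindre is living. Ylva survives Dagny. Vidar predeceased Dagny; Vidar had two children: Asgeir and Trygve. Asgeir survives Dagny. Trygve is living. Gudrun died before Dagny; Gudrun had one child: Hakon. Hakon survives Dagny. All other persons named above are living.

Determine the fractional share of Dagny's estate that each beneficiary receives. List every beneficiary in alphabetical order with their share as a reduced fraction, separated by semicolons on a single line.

Asgeir 1/10; Brynja 1/60; Eirik 1/20; Hakon 1/5; Liv 1/60; Oskar 1/20; Ragna 1/20; Sindre 1/5; Solveig 1/60; Trygve 1/10; Ylva 1/5

There is no surviving spouse, so the entire estate passes to Dagny's descendants per stirpes.
The estate is divided into 5 equal shares of 1/5 among Ingeborg, Sindre, Ylva, Vidar, Gudrun.
Ingeborg predeceased; the 1/5 allotted to Ingeborg's branch passes to Ingeborg's issue by representation.
The 1/5 is divided into 4 equal shares of 1/20 among Oskar, Ragna, Eirik, Hallvard.
Oskar is living and takes 1/20.
Ragna is living and takes 1/20.
Eirik is living and takes 1/20.
Hallvard predeceased; the 1/20 allotted to Hallvard's branch passes to Hallvard's issue by representation.
The 1/20 is divided into 3 equal shares of 1/60 among Liv, Brynja, Solveig.
Liv is living and takes 1/60.
Brynja is living and takes 1/60.
Solveig is living and takes 1/60.
Sindre is living and takes 1/5.
Ylva is living and takes 1/5.
Vidar predeceased; the 1/5 allotted to Vidar's branch passes to Vidar's issue by representation.
The 1/5 is divided into 2 equal shares of 1/10 among Asgeir, Trygve.
Asgeir is living and takes 1/10.
Trygve is living and takes 1/10.
Gudrun predeceased; the 1/5 allotted to Gudrun's branch passes to Gudrun's issue by representation.
Hakon is the sole taker at this level and receives the full 1/5.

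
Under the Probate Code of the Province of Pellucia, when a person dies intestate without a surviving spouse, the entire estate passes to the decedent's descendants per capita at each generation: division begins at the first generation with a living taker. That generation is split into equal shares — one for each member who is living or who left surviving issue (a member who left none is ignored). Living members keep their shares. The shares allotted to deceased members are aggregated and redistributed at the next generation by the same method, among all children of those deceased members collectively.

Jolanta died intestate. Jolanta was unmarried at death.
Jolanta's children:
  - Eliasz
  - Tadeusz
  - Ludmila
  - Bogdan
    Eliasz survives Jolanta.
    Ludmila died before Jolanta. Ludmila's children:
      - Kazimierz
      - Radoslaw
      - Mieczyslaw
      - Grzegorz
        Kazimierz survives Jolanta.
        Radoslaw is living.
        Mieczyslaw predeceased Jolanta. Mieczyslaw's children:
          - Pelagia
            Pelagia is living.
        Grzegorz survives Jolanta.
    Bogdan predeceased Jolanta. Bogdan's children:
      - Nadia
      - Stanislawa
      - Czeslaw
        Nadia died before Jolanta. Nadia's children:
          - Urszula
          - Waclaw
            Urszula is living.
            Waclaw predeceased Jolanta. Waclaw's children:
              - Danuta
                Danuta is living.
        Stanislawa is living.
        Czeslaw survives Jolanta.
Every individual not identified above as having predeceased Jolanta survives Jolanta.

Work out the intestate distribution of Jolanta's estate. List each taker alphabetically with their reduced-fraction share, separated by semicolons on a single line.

Czeslaw 1/14; Danuta 1/21; Eliasz 1/4; Grzegorz 1/14; Kazimierz 1/14; Pelagia 1/21; Radoslaw 1/14; Stanislawa 1/14; Tadeusz 1/4; Urszula 1/21

There is no surviving spouse, so the entire estate passes to Jolanta's descendants per capita at each generation.
At generation 1 (Eliasz, Tadeusz, Ludmila, Bogdan) there are 4 shares of (1)/4 = 1/4 each.
Living: Eliasz and Tadeusz — each takes 1/4.
Deceased: Ludmila and Bogdan. Their combined 1/2 is pooled and carried to generation 2.
At generation 2 (Kazimierz, Radoslaw, Mieczyslaw, Grzegorz, Nadia, Stanislawa, Czeslaw) there are 7 shares of (1/2)/7 = 1/14 each.
Living: Kazimierz, Radoslaw, Grzegorz, Stanislawa, and Czeslaw — each takes 1/14.
Deceased: Mieczyslaw and Nadia. Their combined 1/7 is pooled and carried to generation 3.
At generation 3 (Pelagia, Urszula, Waclaw) there are 3 shares of (1/7)/3 = 1/21 each.
Living: Pelagia and Urszula — each takes 1/21.
Deceased: Waclaw. That 1/21 share is carried to generation 4.
At generation 4 (Danuta) there are 1 shares of (1/21)/1 = 1/21 each.
Living: Danuta — each takes 1/21.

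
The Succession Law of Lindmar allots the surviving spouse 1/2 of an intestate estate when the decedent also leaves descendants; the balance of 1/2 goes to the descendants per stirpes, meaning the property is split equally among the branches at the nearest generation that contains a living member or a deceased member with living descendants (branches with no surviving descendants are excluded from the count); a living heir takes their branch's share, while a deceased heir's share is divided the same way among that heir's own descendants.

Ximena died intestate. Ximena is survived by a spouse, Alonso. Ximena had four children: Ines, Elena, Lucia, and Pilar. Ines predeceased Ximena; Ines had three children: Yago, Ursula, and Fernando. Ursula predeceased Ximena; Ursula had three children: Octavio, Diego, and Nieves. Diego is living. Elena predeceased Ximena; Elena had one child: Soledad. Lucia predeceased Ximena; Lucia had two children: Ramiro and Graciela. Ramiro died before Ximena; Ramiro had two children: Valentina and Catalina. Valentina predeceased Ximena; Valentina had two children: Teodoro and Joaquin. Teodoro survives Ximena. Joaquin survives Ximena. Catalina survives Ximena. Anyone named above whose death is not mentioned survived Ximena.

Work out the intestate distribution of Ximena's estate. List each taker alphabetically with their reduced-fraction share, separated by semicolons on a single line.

Alonso, as surviving spouse, takes 1/2.
The remaining 1/2 passes to Ximena's descendants per stirpes.
The 1/2 is divided into 4 equal shares of 1/8 among Ines, Elena, Lucia, Pilar.
Ines predeceased; the 1/8 allotted to Ines's branch passes to Ines's issue by representation.
The 1/8 is divided into 3 equal shares of 1/24 among Yago, Ursula, Fernando.
Yago is living and takes 1/24.
Ursula predeceased; the 1/24 allotted to Ursula's branch passes to Ursula's issue by representation.
The 1/24 is divided into 3 equal shares of 1/72 among Octavio, Diego, Nieves.
Octavio is living and takes 1/72.
Diego is living and takes 1/72.
Nieves is living and takes 1/72.
Fernando is living and takes 1/24.
Elena predeceased; the 1/8 allotted to Elena's branch passes to Elena's issue by representation.
Soledad is the sole taker at this level and receives the full 1/8.
Lucia predeceased; the 1/8 allotted to Lucia's branch passes to Lucia's issue by representation.
The 1/8 is divided into 2 equal shares of 1/16 among Ramiro, Graciela.
Ramiro predeceased; the 1/16 allotted to Ramiro's branch passes to Ramiro's issue by representation.
The 1/16 is divided into 2 equal shares of 1/32 among Valentina, Catalina.
Valentina predeceased; the 1/32 allotted to Valentina's branch passes to Valentina's issue by representation.
The 1/32 is divided into 2 equal shares of 1/64 among Teodoro, Joaquin.
Teodoro is living and takes 1/64.
Joaquin is living and takes 1/64.
Catalina is living and takes 1/32.
Graciela is living and takes 1/16.
Pilar is living and takes 1/8.

Alonso 1/2; Catalina 1/32; Diego 1/72; Fernando 1/24; Graciela 1/16; Joaquin 1/64; Nieves 1/72; Octavio 1/72; Pilar 1/8; Soledad 1/8; Teodoro 1/64; Yago 1/24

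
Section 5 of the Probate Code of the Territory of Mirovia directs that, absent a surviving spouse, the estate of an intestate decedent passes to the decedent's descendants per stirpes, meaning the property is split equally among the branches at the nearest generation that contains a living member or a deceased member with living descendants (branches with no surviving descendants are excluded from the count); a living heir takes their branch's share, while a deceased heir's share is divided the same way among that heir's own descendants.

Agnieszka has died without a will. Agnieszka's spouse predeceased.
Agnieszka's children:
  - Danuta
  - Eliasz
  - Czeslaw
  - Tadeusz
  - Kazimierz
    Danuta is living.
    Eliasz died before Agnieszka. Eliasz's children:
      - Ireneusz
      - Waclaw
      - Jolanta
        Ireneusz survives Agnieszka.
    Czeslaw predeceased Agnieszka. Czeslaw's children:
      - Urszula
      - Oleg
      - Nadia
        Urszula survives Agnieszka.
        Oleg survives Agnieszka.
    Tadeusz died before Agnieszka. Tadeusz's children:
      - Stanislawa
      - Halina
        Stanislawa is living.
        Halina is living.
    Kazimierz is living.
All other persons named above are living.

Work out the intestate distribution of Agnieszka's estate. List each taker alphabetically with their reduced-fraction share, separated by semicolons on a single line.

There is no surviving spouse, so the entire estate passes to Agnieszka's descendants per stirpes.
The estate is divided into 5 equal shares of 1/5 among Danuta, Eliasz, Czeslaw, Tadeusz, Kazimierz.
Danuta is living and takes 1/5.
Eliasz predeceased; the 1/5 allotted to Eliasz's branch passes to Eliasz's issue by representation.
The 1/5 is divided into 3 equal shares of 1/15 among Ireneusz, Waclaw, Jolanta.
Ireneusz is living and takes 1/15.
Waclaw is living and takes 1/15.
Jolanta is living and takes 1/15.
Czeslaw predeceased; the 1/5 allotted to Czeslaw's branch passes to Czeslaw's issue by representation.
The 1/5 is divided into 3 equal shares of 1/15 among Urszula, Oleg, Nadia.
Urszula is living and takes 1/15.
Oleg is living and takes 1/15.
Nadia is living and takes 1/15.
Tadeusz predeceased; the 1/5 allotted to Tadeusz's branch passes to Tadeusz's issue by representation.
The 1/5 is divided into 2 equal shares of 1/10 among Stanislawa, Halina.
Stanislawa is living and takes 1/10.
Halina is living and takes 1/10.
Kazimierz is living and takes 1/5.

Danuta 1/5; Halina 1/10; Ireneusz 1/15; Jolanta 1/15; Kazimierz 1/5; Nadia 1/15; Oleg 1/15; Stanislawa 1/10; Urszula 1/15; Waclaw 1/15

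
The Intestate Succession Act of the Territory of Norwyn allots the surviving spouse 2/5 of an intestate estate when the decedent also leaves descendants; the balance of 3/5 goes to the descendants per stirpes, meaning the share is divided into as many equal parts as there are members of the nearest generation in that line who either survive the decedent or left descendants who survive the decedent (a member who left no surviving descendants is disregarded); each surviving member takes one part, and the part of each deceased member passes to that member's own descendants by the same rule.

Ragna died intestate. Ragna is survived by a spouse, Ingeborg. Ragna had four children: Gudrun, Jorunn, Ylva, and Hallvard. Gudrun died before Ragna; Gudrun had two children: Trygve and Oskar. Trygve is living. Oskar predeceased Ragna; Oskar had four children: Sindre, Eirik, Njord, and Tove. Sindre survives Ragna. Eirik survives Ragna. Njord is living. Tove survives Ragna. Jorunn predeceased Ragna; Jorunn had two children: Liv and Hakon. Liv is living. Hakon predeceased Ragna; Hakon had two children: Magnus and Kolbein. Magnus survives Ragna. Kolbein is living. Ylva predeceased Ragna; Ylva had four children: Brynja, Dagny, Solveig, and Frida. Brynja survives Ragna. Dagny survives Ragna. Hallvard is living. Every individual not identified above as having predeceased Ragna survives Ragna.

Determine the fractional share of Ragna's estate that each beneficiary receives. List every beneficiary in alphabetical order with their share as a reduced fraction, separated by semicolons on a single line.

Brynja 3/80; Dagny 3/80; Eirik 3/160; Frida 3/80; Hallvard 3/20; Ingeborg 2/5; Kolbein 3/80; Liv 3/40; Magnus 3/80; Njord 3/160; Sindre 3/160; Solveig 3/80; Tove 3/160; Trygve 3/40

Ingeborg, as surviving spouse, takes 2/5.
The remaining 3/5 passes to Ragna's descendants per stirpes.
The 3/5 is divided into 4 equal shares of 3/20 among Gudrun, Jorunn, Ylva, Hallvard.
Gudrun predeceased; the 3/20 allotted to Gudrun's branch passes to Gudrun's issue by representation.
The 3/20 is divided into 2 equal shares of 3/40 among Trygve, Oskar.
Trygve is living and takes 3/40.
Oskar predeceased; the 3/40 allotted to Oskar's branch passes to Oskar's issue by representation.
The 3/40 is divided into 4 equal shares of 3/160 among Sindre, Eirik, Njord, Tove.
Sindre is living and takes 3/160.
Eirik is living and takes 3/160.
Njord is living and takes 3/160.
Tove is living and takes 3/160.
Jorunn predeceased; the 3/20 allotted to Jorunn's branch passes to Jorunn's issue by representation.
The 3/20 is divided into 2 equal shares of 3/40 among Liv, Hakon.
Liv is living and takes 3/40.
Hakon predeceased; the 3/40 allotted to Hakon's branch passes to Hakon's issue by representation.
The 3/40 is divided into 2 equal shares of 3/80 among Magnus, Kolbein.
Magnus is living and takes 3/80.
Kolbein is living and takes 3/80.
Ylva predeceased; the 3/20 allotted to Ylva's branch passes to Ylva's issue by representation.
The 3/20 is divided into 4 equal shares of 3/80 among Brynja, Dagny, Solveig, Frida.
Brynja is living and takes 3/80.
Dagny is living and takes 3/80.
Solveig is living and takes 3/80.
Frida is living and takes 3/80.
Hallvard is living and takes 3/20.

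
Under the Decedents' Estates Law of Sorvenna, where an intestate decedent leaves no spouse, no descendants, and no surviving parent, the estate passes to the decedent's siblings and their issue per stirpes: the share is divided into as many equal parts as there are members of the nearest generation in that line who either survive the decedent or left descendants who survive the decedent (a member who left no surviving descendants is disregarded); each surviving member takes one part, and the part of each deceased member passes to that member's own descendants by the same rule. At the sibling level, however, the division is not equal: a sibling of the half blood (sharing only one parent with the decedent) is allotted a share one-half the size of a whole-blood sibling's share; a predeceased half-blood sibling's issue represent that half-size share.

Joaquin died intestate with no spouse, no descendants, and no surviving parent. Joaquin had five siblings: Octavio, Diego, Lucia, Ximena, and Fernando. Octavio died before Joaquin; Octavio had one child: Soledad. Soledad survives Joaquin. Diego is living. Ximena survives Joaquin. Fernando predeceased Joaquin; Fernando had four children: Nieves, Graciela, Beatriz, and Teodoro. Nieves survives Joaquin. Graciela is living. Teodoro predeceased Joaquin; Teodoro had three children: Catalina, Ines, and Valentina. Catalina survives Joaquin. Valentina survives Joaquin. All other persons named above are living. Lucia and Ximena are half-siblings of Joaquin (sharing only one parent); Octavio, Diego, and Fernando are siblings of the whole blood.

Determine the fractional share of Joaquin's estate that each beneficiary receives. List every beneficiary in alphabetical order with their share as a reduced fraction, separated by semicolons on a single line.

Beatriz 1/16; Catalina 1/48; Diego 1/4; Graciela 1/16; Ines 1/48; Lucia 1/8; Nieves 1/16; Soledad 1/4; Valentina 1/48; Ximena 1/8

No spouse, descendants, or parent survives, so the estate passes to Joaquin's siblings per stirpes.
Half-blood siblings count for one-half the weight of whole-blood siblings at the initial division.
Dividing 1 in proportion to weights (total weight 4): Octavio (weight 1) → 1/4; Diego (weight 1) → 1/4; Lucia (weight 1/2) → 1/8; Ximena (weight 1/2) → 1/8; Fernando (weight 1) → 1/4.
Octavio predeceased; the 1/4 allotted to Octavio's branch passes to Octavio's issue by representation.
Soledad is the sole taker at this level and receives the full 1/4.
Diego is living and takes 1/4.
Lucia is living and takes 1/8.
Ximena is living and takes 1/8.
Fernando predeceased; the 1/4 allotted to Fernando's branch passes to Fernando's issue by representation.
The 1/4 is divided into 4 equal shares of 1/16 among Nieves, Graciela, Beatriz, Teodoro.
Nieves is living and takes 1/16.
Graciela is living and takes 1/16.
Beatriz is living and takes 1/16.
Teodoro predeceased; the 1/16 allotted to Teodoro's branch passes to Teodoro's issue by representation.
The 1/16 is divided into 3 equal shares of 1/48 among Catalina, Ines, Valentina.
Catalina is living and takes 1/48.
Ines is living and takes 1/48.
Valentina is living and takes 1/48.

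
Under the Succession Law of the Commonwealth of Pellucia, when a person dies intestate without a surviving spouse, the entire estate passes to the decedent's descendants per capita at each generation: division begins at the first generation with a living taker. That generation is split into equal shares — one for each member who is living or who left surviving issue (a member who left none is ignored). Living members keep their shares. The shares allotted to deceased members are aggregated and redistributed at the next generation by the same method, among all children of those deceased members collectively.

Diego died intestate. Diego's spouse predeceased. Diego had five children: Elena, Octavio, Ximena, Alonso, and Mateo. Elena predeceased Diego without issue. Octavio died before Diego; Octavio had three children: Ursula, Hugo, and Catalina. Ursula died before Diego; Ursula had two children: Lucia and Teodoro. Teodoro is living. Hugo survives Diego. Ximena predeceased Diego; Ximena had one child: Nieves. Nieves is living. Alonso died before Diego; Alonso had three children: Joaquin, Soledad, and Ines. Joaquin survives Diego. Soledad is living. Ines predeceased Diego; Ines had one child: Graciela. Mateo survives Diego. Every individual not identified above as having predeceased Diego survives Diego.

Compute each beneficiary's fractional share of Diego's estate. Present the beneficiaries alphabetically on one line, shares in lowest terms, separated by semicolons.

There is no surviving spouse, so the entire estate passes to Diego's descendants per capita at each generation.
At generation 1 (Octavio, Ximena, Alonso, Mateo) there are 4 shares of (1)/4 = 1/4 each.
Living: Mateo — each takes 1/4.
Deceased: Octavio, Ximena, and Alonso. Their combined 3/4 is pooled and carried to generation 2.
At generation 2 (Ursula, Hugo, Catalina, Nieves, Joaquin, Soledad, Ines) there are 7 shares of (3/4)/7 = 3/28 each.
Living: Hugo, Catalina, Nieves, Joaquin, and Soledad — each takes 3/28.
Deceased: Ursula and Ines. Their combined 3/14 is pooled and carried to generation 3.
At generation 3 (Lucia, Teodoro, Graciela) there are 3 shares of (3/14)/3 = 1/14 each.
Living: Lucia, Teodoro, and Graciela — each takes 1/14.

Catalina 3/28; Graciela 1/14; Hugo 3/28; Joaquin 3/28; Lucia 1/14; Mateo 1/4; Nieves 3/28; Soledad 3/28; Teodoro 1/14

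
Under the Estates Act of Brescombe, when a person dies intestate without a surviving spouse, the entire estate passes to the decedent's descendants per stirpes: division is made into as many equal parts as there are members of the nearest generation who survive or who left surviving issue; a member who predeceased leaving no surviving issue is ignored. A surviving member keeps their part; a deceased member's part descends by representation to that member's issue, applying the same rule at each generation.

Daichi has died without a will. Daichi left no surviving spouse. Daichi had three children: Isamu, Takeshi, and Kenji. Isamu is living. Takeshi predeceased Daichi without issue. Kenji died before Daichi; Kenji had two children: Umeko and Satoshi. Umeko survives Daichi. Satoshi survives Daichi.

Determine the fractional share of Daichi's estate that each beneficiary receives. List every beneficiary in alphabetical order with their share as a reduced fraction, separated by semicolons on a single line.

There is no surviving spouse, so the entire estate passes to Daichi's descendants per stirpes.
Takeshi left no surviving issue, so that branch lapses and is disregarded.
The estate is divided into 2 equal shares of 1/2 among Isamu, Kenji.
Isamu is living and takes 1/2.
Kenji predeceased; the 1/2 allotted to Kenji's branch passes to Kenji's issue by representation.
The 1/2 is divided into 2 equal shares of 1/4 among Umeko, Satoshi.
Umeko is living and takes 1/4.
Satoshi is living and takes 1/4.

Isamu 1/2; Satoshi 1/4; Umeko 1/4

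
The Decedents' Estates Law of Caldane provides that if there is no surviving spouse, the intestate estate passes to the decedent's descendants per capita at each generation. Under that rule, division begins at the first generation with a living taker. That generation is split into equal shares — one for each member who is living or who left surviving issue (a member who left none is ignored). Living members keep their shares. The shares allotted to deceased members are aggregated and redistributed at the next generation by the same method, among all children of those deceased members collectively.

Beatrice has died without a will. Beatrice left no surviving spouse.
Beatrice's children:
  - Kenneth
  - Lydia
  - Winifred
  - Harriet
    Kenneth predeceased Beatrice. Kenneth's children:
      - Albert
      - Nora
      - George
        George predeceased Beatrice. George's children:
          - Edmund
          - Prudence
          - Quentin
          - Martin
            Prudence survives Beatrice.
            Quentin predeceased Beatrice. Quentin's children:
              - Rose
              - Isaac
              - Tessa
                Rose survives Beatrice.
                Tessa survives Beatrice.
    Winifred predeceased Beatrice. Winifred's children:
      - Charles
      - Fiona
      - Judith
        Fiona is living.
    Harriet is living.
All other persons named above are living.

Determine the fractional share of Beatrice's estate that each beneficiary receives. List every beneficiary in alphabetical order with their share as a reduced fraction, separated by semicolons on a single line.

There is no surviving spouse, so the entire estate passes to Beatrice's descendants per capita at each generation.
At generation 1 (Kenneth, Lydia, Winifred, Harriet) there are 4 shares of (1)/4 = 1/4 each.
Living: Lydia and Harriet — each takes 1/4.
Deceased: Kenneth and Winifred. Their combined 1/2 is pooled and carried to generation 2.
At generation 2 (Albert, Nora, George, Charles, Fiona, Judith) there are 6 shares of (1/2)/6 = 1/12 each.
Living: Albert, Nora, Charles, Fiona, and Judith — each takes 1/12.
Deceased: George. That 1/12 share is carried to generation 3.
At generation 3 (Edmund, Prudence, Quentin, Martin) there are 4 shares of (1/12)/4 = 1/48 each.
Living: Edmund, Prudence, and Martin — each takes 1/48.
Deceased: Quentin. That 1/48 share is carried to generation 4.
At generation 4 (Rose, Isaac, Tessa) there are 3 shares of (1/48)/3 = 1/144 each.
Living: Rose, Isaac, and Tessa — each takes 1/144.

Albert 1/12; Charles 1/12; Edmund 1/48; Fiona 1/12; Harriet 1/4; Isaac 1/144; Judith 1/12; Lydia 1/4; Martin 1/48; Nora 1/12; Prudence 1/48; Rose 1/144; Tessa 1/144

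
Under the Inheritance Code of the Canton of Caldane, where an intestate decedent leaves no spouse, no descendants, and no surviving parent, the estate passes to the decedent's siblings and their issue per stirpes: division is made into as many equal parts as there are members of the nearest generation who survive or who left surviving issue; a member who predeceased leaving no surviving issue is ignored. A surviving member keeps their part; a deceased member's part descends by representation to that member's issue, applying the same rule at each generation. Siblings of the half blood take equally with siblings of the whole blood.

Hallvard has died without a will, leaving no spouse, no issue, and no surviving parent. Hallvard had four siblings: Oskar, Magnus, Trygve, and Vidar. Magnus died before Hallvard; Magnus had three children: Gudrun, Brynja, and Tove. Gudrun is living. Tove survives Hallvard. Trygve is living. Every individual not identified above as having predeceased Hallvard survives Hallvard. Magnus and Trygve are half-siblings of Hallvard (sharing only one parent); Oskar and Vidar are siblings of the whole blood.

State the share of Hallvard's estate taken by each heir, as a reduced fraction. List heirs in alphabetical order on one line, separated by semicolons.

Brynja 1/12; Gudrun 1/12; Oskar 1/4; Tove 1/12; Trygve 1/4; Vidar 1/4

No spouse, descendants, or parent survives, so the estate passes to Hallvard's siblings per stirpes.
Half-blood and whole-blood siblings take equally under the stated rule.
The estate is divided into 4 equal shares of 1/4 among Oskar, Magnus, Trygve, Vidar.
Oskar is living and takes 1/4.
Magnus predeceased; the 1/4 allotted to Magnus's branch passes to Magnus's issue by representation.
The 1/4 is divided into 3 equal shares of 1/12 among Gudrun, Brynja, Tove.
Gudrun is living and takes 1/12.
Brynja is living and takes 1/12.
Tove is living and takes 1/12.
Trygve is living and takes 1/4.
Vidar is living and takes 1/4.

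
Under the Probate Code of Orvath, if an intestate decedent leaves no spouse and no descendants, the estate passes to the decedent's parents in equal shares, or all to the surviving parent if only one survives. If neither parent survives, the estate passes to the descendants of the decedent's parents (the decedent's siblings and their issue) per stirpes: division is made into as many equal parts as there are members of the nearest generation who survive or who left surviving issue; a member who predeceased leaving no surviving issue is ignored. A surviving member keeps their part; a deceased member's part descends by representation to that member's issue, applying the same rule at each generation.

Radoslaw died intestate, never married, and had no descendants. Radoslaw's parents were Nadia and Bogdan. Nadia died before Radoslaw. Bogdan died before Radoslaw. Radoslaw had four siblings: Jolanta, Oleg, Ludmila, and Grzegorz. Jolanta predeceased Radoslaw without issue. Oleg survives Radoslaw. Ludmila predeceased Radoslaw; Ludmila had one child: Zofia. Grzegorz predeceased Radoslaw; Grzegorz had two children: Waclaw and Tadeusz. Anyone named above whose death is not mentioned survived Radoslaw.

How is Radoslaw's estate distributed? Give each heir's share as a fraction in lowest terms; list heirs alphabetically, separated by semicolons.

Neither parent survives and there are no descendants, so the estate passes to Radoslaw's siblings and their issue per stirpes.
Jolanta left no surviving issue, so that branch lapses and is disregarded.
The estate is divided into 3 equal shares of 1/3 among Oleg, Ludmila, Grzegorz.
Oleg is living and takes 1/3.
Ludmila predeceased; the 1/3 allotted to Ludmila's branch passes to Ludmila's issue by representation.
Zofia is the sole taker at this level and receives the full 1/3.
Grzegorz predeceased; the 1/3 allotted to Grzegorz's branch passes to Grzegorz's issue by representation.
The 1/3 is divided into 2 equal shares of 1/6 among Waclaw, Tadeusz.
Waclaw is living and takes 1/6.
Tadeusz is living and takes 1/6.

Oleg 1/3; Tadeusz 1/6; Waclaw 1/6; Zofia 1/3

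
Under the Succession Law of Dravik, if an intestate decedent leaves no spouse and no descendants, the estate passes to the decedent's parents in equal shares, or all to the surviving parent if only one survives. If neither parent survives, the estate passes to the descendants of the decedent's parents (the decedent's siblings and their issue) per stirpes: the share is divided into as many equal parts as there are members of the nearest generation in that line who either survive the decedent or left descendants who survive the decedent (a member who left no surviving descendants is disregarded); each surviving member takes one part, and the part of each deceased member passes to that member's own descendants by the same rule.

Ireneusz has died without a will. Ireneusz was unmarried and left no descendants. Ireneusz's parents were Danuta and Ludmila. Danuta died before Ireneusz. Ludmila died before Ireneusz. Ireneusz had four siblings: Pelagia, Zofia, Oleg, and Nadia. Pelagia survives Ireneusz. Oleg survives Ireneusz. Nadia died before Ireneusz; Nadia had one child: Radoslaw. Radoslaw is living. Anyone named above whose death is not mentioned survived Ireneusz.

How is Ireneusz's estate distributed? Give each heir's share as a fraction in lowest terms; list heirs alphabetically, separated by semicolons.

Oleg 1/4; Pelagia 1/4; Radoslaw 1/4; Zofia 1/4

Neither parent survives and there are no descendants, so the estate passes to Ireneusz's siblings and their issue per stirpes.
The estate is divided into 4 equal shares of 1/4 among Pelagia, Zofia, Oleg, Nadia.
Pelagia is living and takes 1/4.
Zofia is living and takes 1/4.
Oleg is living and takes 1/4.
Nadia predeceased; the 1/4 allotted to Nadia's branch passes to Nadia's issue by representation.
Radoslaw is the sole taker at this level and receives the full 1/4.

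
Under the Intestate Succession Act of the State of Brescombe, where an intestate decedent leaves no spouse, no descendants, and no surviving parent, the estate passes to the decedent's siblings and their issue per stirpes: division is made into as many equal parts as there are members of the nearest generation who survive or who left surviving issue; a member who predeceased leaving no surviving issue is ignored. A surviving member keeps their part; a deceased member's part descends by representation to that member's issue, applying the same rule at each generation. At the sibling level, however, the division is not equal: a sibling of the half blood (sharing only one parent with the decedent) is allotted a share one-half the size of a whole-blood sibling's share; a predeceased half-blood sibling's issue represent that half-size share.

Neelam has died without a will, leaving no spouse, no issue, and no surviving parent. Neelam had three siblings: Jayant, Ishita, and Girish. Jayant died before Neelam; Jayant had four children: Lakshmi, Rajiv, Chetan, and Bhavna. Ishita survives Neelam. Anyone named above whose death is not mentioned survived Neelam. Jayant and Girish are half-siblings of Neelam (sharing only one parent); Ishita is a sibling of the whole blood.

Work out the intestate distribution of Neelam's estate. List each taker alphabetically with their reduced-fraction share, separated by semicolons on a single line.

No spouse, descendants, or parent survives, so the estate passes to Neelam's siblings per stirpes.
Half-blood siblings count for one-half the weight of whole-blood siblings at the initial division.
Dividing 1 in proportion to weights (total weight 2): Jayant (weight 1/2) → 1/4; Ishita (weight 1) → 1/2; Girish (weight 1/2) → 1/4.
Jayant predeceased; the 1/4 allotted to Jayant's branch passes to Jayant's issue by representation.
The 1/4 is divided into 4 equal shares of 1/16 among Lakshmi, Rajiv, Chetan, Bhavna.
Lakshmi is living and takes 1/16.
Rajiv is living and takes 1/16.
Chetan is living and takes 1/16.
Bhavna is living and takes 1/16.
Ishita is living and takes 1/2.
Girish is living and takes 1/4.

Bhavna 1/16; Chetan 1/16; Girish 1/4; Ishita 1/2; Lakshmi 1/16; Rajiv 1/16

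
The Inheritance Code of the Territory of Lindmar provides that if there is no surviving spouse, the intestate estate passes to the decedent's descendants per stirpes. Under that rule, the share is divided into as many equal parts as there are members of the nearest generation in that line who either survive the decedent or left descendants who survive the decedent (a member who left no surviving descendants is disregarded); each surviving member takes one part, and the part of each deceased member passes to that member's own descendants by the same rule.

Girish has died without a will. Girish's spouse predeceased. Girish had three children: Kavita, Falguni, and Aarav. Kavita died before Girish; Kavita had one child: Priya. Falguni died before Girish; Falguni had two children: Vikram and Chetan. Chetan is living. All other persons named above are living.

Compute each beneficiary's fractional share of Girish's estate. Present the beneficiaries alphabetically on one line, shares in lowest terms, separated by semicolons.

Aarav 1/3; Chetan 1/6; Priya 1/3; Vikram 1/6

There is no surviving spouse, so the entire estate passes to Girish's descendants per stirpes.
The estate is divided into 3 equal shares of 1/3 among Kavita, Falguni, Aarav.
Kavita predeceased; the 1/3 allotted to Kavita's branch passes to Kavita's issue by representation.
Priya is the sole taker at this level and receives the full 1/3.
Falguni predeceased; the 1/3 allotted to Falguni's branch passes to Falguni's issue by representation.
The 1/3 is divided into 2 equal shares of 1/6 among Vikram, Chetan.
Vikram is living and takes 1/6.
Chetan is living and takes 1/6.
Aarav is living and takes 1/3.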